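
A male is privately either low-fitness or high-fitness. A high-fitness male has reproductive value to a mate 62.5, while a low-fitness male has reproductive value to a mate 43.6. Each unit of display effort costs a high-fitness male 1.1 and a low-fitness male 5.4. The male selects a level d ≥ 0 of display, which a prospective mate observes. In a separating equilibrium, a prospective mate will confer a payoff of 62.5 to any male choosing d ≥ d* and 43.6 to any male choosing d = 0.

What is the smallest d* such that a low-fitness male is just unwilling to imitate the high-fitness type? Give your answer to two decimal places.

A low-fitness male choosing d = 0 receives 43.6.
Imitating at d* instead would pay 62.5 at cost 5.4·d*, netting 62.5 − 5.4·d*.
Indifference: 43.6 = 62.5 − 5.4·d*, so d* = (62.5 − 43.6) / 5.4 = 3.50.
At d* the low-fitness type's incentive constraint just binds; the high-fitness type strictly prefers d* since its per-unit cost is lower.

3.50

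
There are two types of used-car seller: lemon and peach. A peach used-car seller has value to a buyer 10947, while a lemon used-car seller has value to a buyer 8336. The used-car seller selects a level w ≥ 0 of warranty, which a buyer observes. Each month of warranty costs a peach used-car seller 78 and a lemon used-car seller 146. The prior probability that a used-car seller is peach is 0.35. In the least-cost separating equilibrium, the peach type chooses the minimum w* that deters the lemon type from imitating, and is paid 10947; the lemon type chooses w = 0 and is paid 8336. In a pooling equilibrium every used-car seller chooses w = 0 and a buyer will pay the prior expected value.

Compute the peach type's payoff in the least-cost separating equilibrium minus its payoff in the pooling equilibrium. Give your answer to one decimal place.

Least-cost separating signal: w* solves 8336 = 10947 − 146·w*, so w* = (10947 − 8336)/146 ≈ 17.8836.
Peach type's separating payoff: 10947 − 78 × w* = 10947 − 78 × (10947 − 8336)/146 = 10947 − 203658/146 ≈ 9552.082.
Pooling payoff: 0.35 × 10947 + 0.65 × 8336 = 9249.85.
Difference: 9552.082 − 9249.85 = 302.232, i.e. 302.2 to one decimal place.
The peach type prefers to separate.

302.2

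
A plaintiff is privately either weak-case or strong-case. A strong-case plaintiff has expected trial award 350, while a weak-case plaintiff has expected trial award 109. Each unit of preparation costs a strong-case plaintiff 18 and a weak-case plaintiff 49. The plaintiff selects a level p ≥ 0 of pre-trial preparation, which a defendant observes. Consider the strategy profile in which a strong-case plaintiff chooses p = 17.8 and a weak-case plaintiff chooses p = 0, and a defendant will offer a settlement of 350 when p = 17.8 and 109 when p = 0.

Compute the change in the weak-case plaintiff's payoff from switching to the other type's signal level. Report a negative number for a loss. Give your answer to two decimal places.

Playing p = 0 the weak-case plaintiff receives 109.
Deviating to p = 17.8 brings payment 350 at cost 49 × 17.8 = 872.2, netting -522.2.
Gain from deviating: -522.2 − 109 = -631.20.
The gain is negative, so the weak-case type's incentive-compatibility constraint is satisfied.

-631.20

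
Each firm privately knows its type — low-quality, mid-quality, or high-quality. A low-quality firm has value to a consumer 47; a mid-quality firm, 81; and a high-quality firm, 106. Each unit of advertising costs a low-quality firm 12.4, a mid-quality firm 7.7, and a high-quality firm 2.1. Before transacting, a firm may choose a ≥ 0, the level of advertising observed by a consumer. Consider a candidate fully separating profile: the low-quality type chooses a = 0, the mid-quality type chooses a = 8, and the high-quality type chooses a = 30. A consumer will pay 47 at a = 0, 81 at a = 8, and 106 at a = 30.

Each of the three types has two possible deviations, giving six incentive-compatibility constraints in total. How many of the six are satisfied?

Mid-quality (own payoff 81 − 7.7×8 = 19.4): to a=0 gives 47 → profitable ✗; to a=30 gives 106 − 7.7×30 = -125 → no gain ✓.
High-quality (own payoff 106 − 2.1×30 = 43): to a=0 gives 47 → profitable ✗; to a=8 gives 81 − 2.1×8 = 64.2 → profitable ✗.
Low-quality (own payoff 47): to a=8 gives 81 − 12.4×8 = -18.2 → no gain ✓; to a=30 gives 106 − 12.4×30 = -266 → no gain ✓.
3 of the 6 constraints hold; not an equilibrium.

3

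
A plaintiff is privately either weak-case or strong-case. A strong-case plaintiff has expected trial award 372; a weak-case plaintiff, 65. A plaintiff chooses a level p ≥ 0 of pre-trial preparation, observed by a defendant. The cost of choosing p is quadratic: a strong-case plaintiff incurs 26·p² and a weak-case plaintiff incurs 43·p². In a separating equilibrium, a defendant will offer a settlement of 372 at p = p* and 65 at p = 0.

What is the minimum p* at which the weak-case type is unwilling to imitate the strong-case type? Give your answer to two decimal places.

The weak-case type at p = 0 receives 65; imitating at p* yields 372 − 43·p*².
Indifference: 65 = 372 − 43·p*², so p*² = (372 − 65) / 43 ≈ 7.1395.
p* = √7.1395 ≈ 2.67.

2.67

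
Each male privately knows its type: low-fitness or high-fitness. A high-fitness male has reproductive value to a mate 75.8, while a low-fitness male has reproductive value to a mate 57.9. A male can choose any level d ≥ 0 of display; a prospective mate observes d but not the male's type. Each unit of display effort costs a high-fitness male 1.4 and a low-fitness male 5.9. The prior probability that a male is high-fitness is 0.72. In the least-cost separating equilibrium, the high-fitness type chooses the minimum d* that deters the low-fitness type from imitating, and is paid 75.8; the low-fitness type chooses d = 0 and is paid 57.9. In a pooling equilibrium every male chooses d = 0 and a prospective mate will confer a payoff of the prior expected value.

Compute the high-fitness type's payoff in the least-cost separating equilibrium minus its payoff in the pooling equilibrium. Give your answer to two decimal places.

0.76

Least-cost separating signal: d* solves 57.9 = 75.8 − 5.9·d*, so d* = (75.8 − 57.9)/5.9 ≈ 3.0339.
High-fitness type's separating payoff: 75.8 − 1.4 × d* = 75.8 − 1.4 × (75.8 − 57.9)/5.9 = 75.8 − 25.06/5.9 ≈ 71.5525.
Pooling payoff: 0.72 × 75.8 + 0.28 × 57.9 = 70.788.
Difference: 71.5525 − 70.788 = 0.7645, i.e. 0.76 to two decimal places.
The high-fitness type prefers to separate.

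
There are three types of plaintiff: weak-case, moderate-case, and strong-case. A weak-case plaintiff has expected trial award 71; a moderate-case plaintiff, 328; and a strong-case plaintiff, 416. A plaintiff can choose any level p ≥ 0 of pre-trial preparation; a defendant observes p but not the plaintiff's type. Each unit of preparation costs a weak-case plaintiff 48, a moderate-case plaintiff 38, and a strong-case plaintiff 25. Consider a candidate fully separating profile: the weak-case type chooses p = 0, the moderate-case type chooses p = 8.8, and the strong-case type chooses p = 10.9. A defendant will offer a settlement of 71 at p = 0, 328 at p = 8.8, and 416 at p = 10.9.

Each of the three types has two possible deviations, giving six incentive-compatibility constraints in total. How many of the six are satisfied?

Weak-case (own payoff 71): to p=8.8 gives 328 − 48×8.8 = -94.4 → no gain ✓; to p=10.9 gives 416 − 48×10.9 = -107.2 → no gain ✓.
Strong-case (own payoff 416 − 25×10.9 = 143.5): to p=0 gives 71 → no gain ✓; to p=8.8 gives 328 − 25×8.8 = 108 → no gain ✓.
Moderate-case (own payoff 328 − 38×8.8 = -6.4): to p=0 gives 71 → profitable ✗; to p=10.9 gives 416 − 38×10.9 = 1.8 → profitable ✗.
4 of the 6 constraints hold; not an equilibrium.

4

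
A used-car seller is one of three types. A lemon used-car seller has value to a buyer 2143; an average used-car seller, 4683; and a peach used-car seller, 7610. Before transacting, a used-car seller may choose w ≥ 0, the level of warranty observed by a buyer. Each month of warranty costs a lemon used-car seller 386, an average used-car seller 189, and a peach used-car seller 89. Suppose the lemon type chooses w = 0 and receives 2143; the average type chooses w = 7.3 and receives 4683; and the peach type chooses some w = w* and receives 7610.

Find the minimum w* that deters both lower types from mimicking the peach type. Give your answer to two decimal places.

Lemon type (on-path payoff 2143) won't mimic when 2143 ≥ 7610 − 386·w*, i.e. w* ≥ 14.16.
Average type (on-path payoff 4683 − 189×7.3 = 3303.3) won't mimic when 3303.3 ≥ 7610 − 189·w*, i.e. w* ≥ 22.79.
Both must hold, so w* = max(14.16, 22.79) = 22.79. The average type's constraint binds.

22.79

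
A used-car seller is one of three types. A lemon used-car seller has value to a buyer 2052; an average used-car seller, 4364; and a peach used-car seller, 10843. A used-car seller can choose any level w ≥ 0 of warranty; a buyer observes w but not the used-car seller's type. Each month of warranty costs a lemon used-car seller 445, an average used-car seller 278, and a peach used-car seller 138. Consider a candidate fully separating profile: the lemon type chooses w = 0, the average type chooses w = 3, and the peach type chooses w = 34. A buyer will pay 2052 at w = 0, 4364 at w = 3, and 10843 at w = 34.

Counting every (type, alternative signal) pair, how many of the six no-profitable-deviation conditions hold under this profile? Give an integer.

Peach (own payoff 10843 − 138×34 = 6151): to w=0 gives 2052 → no gain ✓; to w=3 gives 4364 − 138×3 = 3950 → no gain ✓.
Lemon (own payoff 2052): to w=3 gives 4364 − 445×3 = 3029 → profitable ✗; to w=34 gives 10843 − 445×34 = -4287 → no gain ✓.
Average (own payoff 4364 − 278×3 = 3530): to w=0 gives 2052 → no gain ✓; to w=34 gives 10843 − 278×34 = 1391 → no gain ✓.
5 of the 6 constraints hold; not an equilibrium.

5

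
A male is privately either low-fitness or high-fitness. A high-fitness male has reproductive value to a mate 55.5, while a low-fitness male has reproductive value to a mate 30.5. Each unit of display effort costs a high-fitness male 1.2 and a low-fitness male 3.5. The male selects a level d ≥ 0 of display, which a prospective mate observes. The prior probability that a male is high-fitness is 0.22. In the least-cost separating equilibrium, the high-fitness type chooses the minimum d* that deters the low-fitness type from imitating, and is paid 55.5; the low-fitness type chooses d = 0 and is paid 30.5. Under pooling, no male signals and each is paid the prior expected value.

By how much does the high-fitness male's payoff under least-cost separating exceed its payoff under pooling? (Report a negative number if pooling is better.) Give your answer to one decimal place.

Least-cost separating signal: d* solves 30.5 = 55.5 − 3.5·d*, so d* = (55.5 − 30.5)/3.5 ≈ 7.1429.
High-fitness type's separating payoff: 55.5 − 1.2 × d* = 55.5 − 1.2 × (55.5 − 30.5)/3.5 = 55.5 − 30/3.5 ≈ 46.929.
Pooling payoff: 0.22 × 55.5 + 0.78 × 30.5 = 36.
Difference: 46.929 − 36 = 10.929, i.e. 10.9 to one decimal place.
The high-fitness type prefers to separate.

10.9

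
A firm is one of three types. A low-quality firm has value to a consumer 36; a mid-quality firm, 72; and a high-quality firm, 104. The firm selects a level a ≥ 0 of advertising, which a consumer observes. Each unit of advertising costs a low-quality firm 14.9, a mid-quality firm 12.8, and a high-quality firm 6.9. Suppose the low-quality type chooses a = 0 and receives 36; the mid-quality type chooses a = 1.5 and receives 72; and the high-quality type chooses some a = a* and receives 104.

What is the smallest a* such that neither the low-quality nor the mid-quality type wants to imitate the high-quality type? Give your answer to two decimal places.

4.56

Mid-quality type (on-path payoff 72 − 12.8×1.5 = 52.8) won't mimic when 52.8 ≥ 104 − 12.8·a*, i.e. a* ≥ 4.00.
Low-quality type (on-path payoff 36) won't mimic when 36 ≥ 104 − 14.9·a*, i.e. a* ≥ 4.56.
Both must hold, so a* = max(4.56, 4.00) = 4.56. The low-quality type's constraint binds.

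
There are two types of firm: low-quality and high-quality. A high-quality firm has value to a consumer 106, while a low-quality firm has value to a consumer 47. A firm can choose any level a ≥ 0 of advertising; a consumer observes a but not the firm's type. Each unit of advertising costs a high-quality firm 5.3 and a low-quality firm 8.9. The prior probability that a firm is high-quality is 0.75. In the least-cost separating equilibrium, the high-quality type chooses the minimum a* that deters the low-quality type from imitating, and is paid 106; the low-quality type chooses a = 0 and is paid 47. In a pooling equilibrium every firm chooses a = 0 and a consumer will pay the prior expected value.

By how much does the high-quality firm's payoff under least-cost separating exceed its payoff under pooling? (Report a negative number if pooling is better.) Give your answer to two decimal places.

-20.38

Least-cost separating signal: a* solves 47 = 106 − 8.9·a*, so a* = (106 − 47)/8.9 ≈ 6.6292.
High-quality type's separating payoff: 106 − 5.3 × a* = 106 − 5.3 × (106 − 47)/8.9 = 106 − 312.7/8.9 ≈ 70.8652.
Pooling payoff: 0.75 × 106 + 0.25 × 47 = 91.25.
Difference: 70.8652 − 91.25 = -20.3848, i.e. -20.38 to two decimal places.
The high-quality type would prefer the pooling outcome.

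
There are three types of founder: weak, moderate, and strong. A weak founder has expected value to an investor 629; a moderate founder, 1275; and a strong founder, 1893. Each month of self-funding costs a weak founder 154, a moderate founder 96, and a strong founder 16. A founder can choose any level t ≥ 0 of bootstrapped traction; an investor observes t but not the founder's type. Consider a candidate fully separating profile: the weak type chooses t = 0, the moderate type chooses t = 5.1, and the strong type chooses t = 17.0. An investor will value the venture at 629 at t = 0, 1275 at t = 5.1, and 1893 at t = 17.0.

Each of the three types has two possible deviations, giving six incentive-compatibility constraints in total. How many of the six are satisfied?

6

Weak (own payoff 629): to t=5.1 gives 1275 − 154×5.1 = 489.6 → no gain ✓; to t=17.0 gives 1893 − 154×17.0 = -725 → no gain ✓.
Strong (own payoff 1893 − 16×17.0 = 1621): to t=0 gives 629 → no gain ✓; to t=5.1 gives 1275 − 16×5.1 = 1193.4 → no gain ✓.
Moderate (own payoff 1275 − 96×5.1 = 785.4): to t=0 gives 629 → no gain ✓; to t=17.0 gives 1893 − 96×17.0 = 261 → no gain ✓.
6 of the 6 constraints hold; this profile is a separating equilibrium.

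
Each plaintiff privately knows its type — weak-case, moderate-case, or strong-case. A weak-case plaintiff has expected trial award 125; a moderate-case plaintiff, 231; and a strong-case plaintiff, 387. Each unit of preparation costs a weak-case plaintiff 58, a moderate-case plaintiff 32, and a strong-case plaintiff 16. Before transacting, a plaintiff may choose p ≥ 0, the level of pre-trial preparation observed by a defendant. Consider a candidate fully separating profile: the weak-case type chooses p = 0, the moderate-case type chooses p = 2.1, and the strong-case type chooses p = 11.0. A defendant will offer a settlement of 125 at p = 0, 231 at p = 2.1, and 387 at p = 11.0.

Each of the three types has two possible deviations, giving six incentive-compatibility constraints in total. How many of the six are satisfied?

6

Weak-case (own payoff 125): to p=2.1 gives 231 − 58×2.1 = 109.2 → no gain ✓; to p=11.0 gives 387 − 58×11.0 = -251 → no gain ✓.
Strong-case (own payoff 387 − 16×11.0 = 211): to p=0 gives 125 → no gain ✓; to p=2.1 gives 231 − 16×2.1 = 197.4 → no gain ✓.
Moderate-case (own payoff 231 − 32×2.1 = 163.8): to p=0 gives 125 → no gain ✓; to p=11.0 gives 387 − 32×11.0 = 35 → no gain ✓.
6 of the 6 constraints hold; this profile is a separating equilibrium.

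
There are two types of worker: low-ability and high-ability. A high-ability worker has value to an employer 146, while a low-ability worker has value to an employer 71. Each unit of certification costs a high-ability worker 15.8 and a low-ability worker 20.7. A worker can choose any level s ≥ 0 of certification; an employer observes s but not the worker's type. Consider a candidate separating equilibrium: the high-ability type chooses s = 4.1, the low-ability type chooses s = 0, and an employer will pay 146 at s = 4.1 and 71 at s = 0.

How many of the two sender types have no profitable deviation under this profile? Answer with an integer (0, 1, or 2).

2

Low-ability type: stay at 0 → 71; mimic → 146 − 20.7 × 4.1 = 61.13. IC holds (71 ≥ 61.13).
High-ability type: signal → 146 − 15.8 × 4.1 = 81.22; deviate to 0 → 71. IC holds (81.22 ≥ 71).
2 of 2 constraints hold, so this is a separating equilibrium.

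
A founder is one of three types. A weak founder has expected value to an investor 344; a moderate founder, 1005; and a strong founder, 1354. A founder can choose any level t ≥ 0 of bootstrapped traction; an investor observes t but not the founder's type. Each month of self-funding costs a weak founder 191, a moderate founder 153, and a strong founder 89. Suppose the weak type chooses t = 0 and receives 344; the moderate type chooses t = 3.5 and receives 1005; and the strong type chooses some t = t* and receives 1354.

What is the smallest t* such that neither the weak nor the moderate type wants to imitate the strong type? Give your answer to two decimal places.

Moderate type (on-path payoff 1005 − 153×3.5 = 469.5) won't mimic when 469.5 ≥ 1354 − 153·t*, i.e. t* ≥ 5.78.
Weak type (on-path payoff 344) won't mimic when 344 ≥ 1354 − 191·t*, i.e. t* ≥ 5.29.
Both must hold, so t* = max(5.29, 5.78) = 5.78. The moderate type's constraint binds.

5.78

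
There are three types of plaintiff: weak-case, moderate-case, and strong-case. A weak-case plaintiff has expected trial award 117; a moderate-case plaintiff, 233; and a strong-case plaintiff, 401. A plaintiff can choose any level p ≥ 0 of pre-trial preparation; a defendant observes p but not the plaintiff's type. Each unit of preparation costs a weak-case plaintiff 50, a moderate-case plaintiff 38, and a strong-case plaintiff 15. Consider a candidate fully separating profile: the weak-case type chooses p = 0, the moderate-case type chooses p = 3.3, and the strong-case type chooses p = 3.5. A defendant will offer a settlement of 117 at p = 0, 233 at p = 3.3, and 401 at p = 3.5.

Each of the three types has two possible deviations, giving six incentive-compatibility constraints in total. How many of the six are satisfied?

3

Moderate-case (own payoff 233 − 38×3.3 = 107.6): to p=0 gives 117 → profitable ✗; to p=3.5 gives 401 − 38×3.5 = 268 → profitable ✗.
Strong-case (own payoff 401 − 15×3.5 = 348.5): to p=0 gives 117 → no gain ✓; to p=3.3 gives 233 − 15×3.3 = 183.5 → no gain ✓.
Weak-case (own payoff 117): to p=3.3 gives 233 − 50×3.3 = 68 → no gain ✓; to p=3.5 gives 401 − 50×3.5 = 226 → profitable ✗.
3 of the 6 constraints hold; not an equilibrium.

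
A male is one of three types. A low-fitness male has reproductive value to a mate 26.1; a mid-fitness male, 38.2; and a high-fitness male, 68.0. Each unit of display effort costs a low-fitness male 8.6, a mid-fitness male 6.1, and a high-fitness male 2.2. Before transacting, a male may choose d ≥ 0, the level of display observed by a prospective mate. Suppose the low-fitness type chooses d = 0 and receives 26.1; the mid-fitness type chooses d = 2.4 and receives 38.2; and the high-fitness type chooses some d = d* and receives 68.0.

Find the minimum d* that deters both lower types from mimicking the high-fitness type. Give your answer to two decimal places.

7.29

Mid-fitness type (on-path payoff 38.2 − 6.1×2.4 = 23.56) won't mimic when 23.56 ≥ 68.0 − 6.1·d*, i.e. d* ≥ 7.29.
Low-fitness type (on-path payoff 26.1) won't mimic when 26.1 ≥ 68.0 − 8.6·d*, i.e. d* ≥ 4.87.
Both must hold, so d* = max(4.87, 7.29) = 7.29. The mid-fitness type's constraint binds.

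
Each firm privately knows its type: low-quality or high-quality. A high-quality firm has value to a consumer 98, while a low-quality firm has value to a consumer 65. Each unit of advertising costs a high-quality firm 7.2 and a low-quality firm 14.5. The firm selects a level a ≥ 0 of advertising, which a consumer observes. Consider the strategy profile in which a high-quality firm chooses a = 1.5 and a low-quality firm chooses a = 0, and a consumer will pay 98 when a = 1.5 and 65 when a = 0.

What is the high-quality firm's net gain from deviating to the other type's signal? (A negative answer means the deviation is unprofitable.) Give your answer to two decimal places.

-22.20

Playing a = 1.5 the high-quality firm receives 98 − 7.2 × 1.5 = 87.2.
Deviating to a = 0 yields 65 instead.
Gain from deviating: 65 − 87.2 = -22.20.
The gain is negative, so the high-quality type's incentive-compatibility constraint is satisfied.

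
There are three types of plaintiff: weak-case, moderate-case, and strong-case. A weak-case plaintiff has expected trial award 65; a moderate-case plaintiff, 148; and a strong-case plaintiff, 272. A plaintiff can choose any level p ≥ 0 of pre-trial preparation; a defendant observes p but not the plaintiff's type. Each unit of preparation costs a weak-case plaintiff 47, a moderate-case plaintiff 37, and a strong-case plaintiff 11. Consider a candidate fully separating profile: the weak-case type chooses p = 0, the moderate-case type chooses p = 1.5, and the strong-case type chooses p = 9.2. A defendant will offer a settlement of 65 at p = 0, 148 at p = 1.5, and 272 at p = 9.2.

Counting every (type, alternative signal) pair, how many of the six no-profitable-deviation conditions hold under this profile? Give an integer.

5

Strong-case (own payoff 272 − 11×9.2 = 170.8): to p=0 gives 65 → no gain ✓; to p=1.5 gives 148 − 11×1.5 = 131.5 → no gain ✓.
Moderate-case (own payoff 148 − 37×1.5 = 92.5): to p=0 gives 65 → no gain ✓; to p=9.2 gives 272 − 37×9.2 = -68.4 → no gain ✓.
Weak-case (own payoff 65): to p=1.5 gives 148 − 47×1.5 = 77.5 → profitable ✗; to p=9.2 gives 272 − 47×9.2 = -160.4 → no gain ✓.
5 of the 6 constraints hold; not an equilibrium.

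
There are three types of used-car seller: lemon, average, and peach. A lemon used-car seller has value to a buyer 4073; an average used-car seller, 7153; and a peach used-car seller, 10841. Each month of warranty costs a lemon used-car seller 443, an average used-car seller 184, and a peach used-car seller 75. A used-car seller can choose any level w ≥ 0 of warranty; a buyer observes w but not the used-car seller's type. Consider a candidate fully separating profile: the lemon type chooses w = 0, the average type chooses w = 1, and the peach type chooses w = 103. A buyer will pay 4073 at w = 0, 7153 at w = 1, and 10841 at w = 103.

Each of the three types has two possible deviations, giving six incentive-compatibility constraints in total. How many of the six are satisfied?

Average (own payoff 7153 − 184×1 = 6969): to w=0 gives 4073 → no gain ✓; to w=103 gives 10841 − 184×103 = -8111 → no gain ✓.
Lemon (own payoff 4073): to w=1 gives 7153 − 443×1 = 6710 → profitable ✗; to w=103 gives 10841 − 443×103 = -34788 → no gain ✓.
Peach (own payoff 10841 − 75×103 = 3116): to w=0 gives 4073 → profitable ✗; to w=1 gives 7153 − 75×1 = 7078 → profitable ✗.
3 of the 6 constraints hold; not an equilibrium.

3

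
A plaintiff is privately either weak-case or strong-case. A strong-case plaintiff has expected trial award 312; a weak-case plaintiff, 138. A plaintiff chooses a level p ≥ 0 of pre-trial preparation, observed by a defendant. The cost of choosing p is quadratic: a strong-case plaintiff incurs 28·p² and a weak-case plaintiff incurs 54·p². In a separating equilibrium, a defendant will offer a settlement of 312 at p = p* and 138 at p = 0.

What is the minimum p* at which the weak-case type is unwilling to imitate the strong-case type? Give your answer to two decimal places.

The weak-case type at p = 0 receives 138; imitating at p* yields 312 − 54·p*².
Indifference: 138 = 312 − 54·p*², so p*² = (312 − 138) / 54 ≈ 3.2222.
p* = √3.2222 ≈ 1.80.

1.80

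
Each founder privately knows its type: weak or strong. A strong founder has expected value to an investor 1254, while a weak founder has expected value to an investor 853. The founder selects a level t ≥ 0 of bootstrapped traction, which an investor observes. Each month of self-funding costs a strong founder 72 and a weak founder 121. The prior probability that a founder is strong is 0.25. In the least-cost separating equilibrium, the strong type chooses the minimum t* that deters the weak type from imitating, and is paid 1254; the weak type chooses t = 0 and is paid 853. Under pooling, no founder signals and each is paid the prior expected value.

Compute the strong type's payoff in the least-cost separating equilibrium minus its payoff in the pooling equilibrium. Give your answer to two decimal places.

62.14

Least-cost separating signal: t* solves 853 = 1254 − 121·t*, so t* = (1254 − 853)/121 ≈ 3.3140.
Strong type's separating payoff: 1254 − 72 × t* = 1254 − 72 × (1254 − 853)/121 = 1254 − 28872/121 ≈ 1015.3884.
Pooling payoff: 0.25 × 1254 + 0.75 × 853 = 953.25.
Difference: 1015.3884 − 953.25 = 62.1384, i.e. 62.14 to two decimal places.
The strong type prefers to separate.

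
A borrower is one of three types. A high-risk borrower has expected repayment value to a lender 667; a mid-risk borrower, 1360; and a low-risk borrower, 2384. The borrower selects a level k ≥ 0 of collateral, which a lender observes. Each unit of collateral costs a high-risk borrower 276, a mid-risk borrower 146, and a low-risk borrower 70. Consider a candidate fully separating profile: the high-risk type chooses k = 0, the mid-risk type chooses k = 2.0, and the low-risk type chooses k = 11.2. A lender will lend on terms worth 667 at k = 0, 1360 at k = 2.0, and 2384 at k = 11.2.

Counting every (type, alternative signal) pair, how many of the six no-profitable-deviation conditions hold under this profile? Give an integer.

5

Low-risk (own payoff 2384 − 70×11.2 = 1600): to k=0 gives 667 → no gain ✓; to k=2.0 gives 1360 − 70×2.0 = 1220 → no gain ✓.
Mid-risk (own payoff 1360 − 146×2.0 = 1068): to k=0 gives 667 → no gain ✓; to k=11.2 gives 2384 − 146×11.2 = 748.8 → no gain ✓.
High-risk (own payoff 667): to k=2.0 gives 1360 − 276×2.0 = 808 → profitable ✗; to k=11.2 gives 2384 − 276×11.2 = -707.2 → no gain ✓.
5 of the 6 constraints hold; not an equilibrium.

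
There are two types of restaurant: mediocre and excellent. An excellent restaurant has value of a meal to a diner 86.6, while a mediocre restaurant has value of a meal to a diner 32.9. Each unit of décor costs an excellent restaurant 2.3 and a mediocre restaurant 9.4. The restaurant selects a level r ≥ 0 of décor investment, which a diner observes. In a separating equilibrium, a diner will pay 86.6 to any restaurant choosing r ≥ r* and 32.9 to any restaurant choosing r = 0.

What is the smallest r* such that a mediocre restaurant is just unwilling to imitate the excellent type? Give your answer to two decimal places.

5.71

A mediocre restaurant choosing r = 0 receives 32.9.
Imitating at r* instead would pay 86.6 at cost 9.4·r*, netting 86.6 − 9.4·r*.
Indifference: 32.9 = 86.6 − 9.4·r*, so r* = (86.6 − 32.9) / 9.4 ≈ 5.71.
At r* the mediocre type's incentive constraint just binds; the excellent type strictly prefers r* since its per-unit cost is lower.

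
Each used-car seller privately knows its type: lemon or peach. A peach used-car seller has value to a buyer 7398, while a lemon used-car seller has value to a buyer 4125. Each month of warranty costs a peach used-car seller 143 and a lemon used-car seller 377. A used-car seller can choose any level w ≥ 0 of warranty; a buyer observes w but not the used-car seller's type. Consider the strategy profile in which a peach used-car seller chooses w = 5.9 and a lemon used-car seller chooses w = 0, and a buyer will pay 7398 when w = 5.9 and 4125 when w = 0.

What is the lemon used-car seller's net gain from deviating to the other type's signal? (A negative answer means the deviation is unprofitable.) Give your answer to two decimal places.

Playing w = 0 the lemon used-car seller receives 4125.
Deviating to w = 5.9 brings payment 7398 at cost 377 × 5.9 = 2224.3, netting 5173.7.
Gain from deviating: 5173.7 − 4125 = 1048.70.
The gain is positive, so the lemon type's incentive-compatibility constraint is violated — this profile is not a separating equilibrium.

1048.70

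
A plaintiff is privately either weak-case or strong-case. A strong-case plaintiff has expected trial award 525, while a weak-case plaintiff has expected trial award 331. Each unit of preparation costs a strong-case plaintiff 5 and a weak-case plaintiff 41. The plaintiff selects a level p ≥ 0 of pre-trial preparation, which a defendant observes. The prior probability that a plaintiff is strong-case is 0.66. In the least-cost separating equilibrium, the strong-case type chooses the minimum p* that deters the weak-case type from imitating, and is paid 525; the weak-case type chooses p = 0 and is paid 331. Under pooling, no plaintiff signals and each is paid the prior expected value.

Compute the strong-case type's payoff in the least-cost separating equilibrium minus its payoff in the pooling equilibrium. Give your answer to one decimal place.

Least-cost separating signal: p* solves 331 = 525 − 41·p*, so p* = (525 − 331)/41 ≈ 4.7317.
Strong-case type's separating payoff: 525 − 5 × p* = 525 − 5 × (525 − 331)/41 = 525 − 970/41 ≈ 501.341.
Pooling payoff: 0.66 × 525 + 0.34 × 331 = 459.04.
Difference: 501.341 − 459.04 = 42.301, i.e. 42.3 to one decimal place.
The strong-case type prefers to separate.

42.3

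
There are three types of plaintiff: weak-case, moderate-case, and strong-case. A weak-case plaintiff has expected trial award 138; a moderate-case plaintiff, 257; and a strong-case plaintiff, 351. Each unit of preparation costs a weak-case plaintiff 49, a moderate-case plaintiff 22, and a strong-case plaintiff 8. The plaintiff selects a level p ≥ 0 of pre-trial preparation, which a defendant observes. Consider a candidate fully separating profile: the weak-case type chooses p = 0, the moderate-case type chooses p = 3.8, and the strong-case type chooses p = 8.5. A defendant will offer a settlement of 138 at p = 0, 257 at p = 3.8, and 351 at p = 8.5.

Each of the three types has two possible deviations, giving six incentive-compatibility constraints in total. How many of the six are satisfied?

6

Moderate-case (own payoff 257 − 22×3.8 = 173.4): to p=0 gives 138 → no gain ✓; to p=8.5 gives 351 − 22×8.5 = 164 → no gain ✓.
Strong-case (own payoff 351 − 8×8.5 = 283): to p=0 gives 138 → no gain ✓; to p=3.8 gives 257 − 8×3.8 = 226.6 → no gain ✓.
Weak-case (own payoff 138): to p=3.8 gives 257 − 49×3.8 = 70.8 → no gain ✓; to p=8.5 gives 351 − 49×8.5 = -65.5 → no gain ✓.
6 of the 6 constraints hold; this profile is a separating equilibrium.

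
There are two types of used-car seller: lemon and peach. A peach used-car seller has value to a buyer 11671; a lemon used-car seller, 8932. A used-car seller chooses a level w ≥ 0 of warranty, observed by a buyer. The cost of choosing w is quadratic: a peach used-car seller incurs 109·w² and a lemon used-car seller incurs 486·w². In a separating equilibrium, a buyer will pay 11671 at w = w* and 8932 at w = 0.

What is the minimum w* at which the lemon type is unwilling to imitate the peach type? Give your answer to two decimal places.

The lemon type at w = 0 receives 8932; imitating at w* yields 11671 − 486·w*².
Indifference: 8932 = 11671 − 486·w*², so w*² = (11671 − 8932) / 486 ≈ 5.6358.
w* = √5.6358 ≈ 2.37.

2.37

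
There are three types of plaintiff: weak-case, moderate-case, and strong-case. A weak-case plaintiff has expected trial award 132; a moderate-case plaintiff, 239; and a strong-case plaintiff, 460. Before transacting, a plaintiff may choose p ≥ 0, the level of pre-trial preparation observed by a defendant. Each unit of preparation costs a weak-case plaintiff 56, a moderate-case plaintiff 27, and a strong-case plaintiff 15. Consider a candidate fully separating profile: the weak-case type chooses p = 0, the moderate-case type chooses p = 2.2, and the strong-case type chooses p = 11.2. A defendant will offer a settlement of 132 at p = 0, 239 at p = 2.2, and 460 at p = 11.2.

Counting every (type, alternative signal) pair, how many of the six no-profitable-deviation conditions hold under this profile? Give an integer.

Strong-case (own payoff 460 − 15×11.2 = 292): to p=0 gives 132 → no gain ✓; to p=2.2 gives 239 − 15×2.2 = 206 → no gain ✓.
Weak-case (own payoff 132): to p=2.2 gives 239 − 56×2.2 = 115.8 → no gain ✓; to p=11.2 gives 460 − 56×11.2 = -167.2 → no gain ✓.
Moderate-case (own payoff 239 − 27×2.2 = 179.6): to p=0 gives 132 → no gain ✓; to p=11.2 gives 460 − 27×11.2 = 157.6 → no gain ✓.
6 of the 6 constraints hold; this profile is a separating equilibrium.

6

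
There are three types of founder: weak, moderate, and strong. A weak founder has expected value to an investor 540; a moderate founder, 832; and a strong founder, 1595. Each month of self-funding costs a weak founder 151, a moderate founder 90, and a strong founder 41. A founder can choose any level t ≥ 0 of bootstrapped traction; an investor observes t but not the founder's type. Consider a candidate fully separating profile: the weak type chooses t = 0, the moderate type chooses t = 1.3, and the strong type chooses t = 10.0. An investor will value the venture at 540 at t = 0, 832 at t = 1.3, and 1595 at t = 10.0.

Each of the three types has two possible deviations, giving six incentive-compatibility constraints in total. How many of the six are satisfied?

5

Weak (own payoff 540): to t=1.3 gives 832 − 151×1.3 = 635.7 → profitable ✗; to t=10.0 gives 1595 − 151×10.0 = 85 → no gain ✓.
Moderate (own payoff 832 − 90×1.3 = 715): to t=0 gives 540 → no gain ✓; to t=10.0 gives 1595 − 90×10.0 = 695 → no gain ✓.
Strong (own payoff 1595 − 41×10.0 = 1185): to t=0 gives 540 → no gain ✓; to t=1.3 gives 832 − 41×1.3 = 778.7 → no gain ✓.
5 of the 6 constraints hold; not an equilibrium.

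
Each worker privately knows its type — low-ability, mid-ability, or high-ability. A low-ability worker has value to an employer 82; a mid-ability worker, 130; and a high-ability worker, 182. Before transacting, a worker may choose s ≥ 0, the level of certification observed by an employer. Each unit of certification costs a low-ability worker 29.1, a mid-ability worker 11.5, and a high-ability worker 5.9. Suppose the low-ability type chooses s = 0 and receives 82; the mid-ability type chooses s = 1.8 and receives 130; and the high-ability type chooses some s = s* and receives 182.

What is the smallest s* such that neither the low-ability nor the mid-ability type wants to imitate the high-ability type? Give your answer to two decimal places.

Low-ability type (on-path payoff 82) won't mimic when 82 ≥ 182 − 29.1·s*, i.e. s* ≥ 3.44.
Mid-ability type (on-path payoff 130 − 11.5×1.8 = 109.3) won't mimic when 109.3 ≥ 182 − 11.5·s*, i.e. s* ≥ 6.32.
Both must hold, so s* = max(3.44, 6.32) = 6.32. The mid-ability type's constraint binds.

6.32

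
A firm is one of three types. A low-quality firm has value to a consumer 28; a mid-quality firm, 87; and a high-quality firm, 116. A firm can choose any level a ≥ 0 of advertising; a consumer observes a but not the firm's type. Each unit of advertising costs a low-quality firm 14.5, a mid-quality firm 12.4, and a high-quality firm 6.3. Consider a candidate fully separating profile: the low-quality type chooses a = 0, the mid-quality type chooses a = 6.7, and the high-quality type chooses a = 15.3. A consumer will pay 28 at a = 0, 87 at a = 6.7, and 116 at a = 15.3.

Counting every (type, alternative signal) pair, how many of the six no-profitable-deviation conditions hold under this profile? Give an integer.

3

High-quality (own payoff 116 − 6.3×15.3 = 19.61): to a=0 gives 28 → profitable ✗; to a=6.7 gives 87 − 6.3×6.7 = 44.79 → profitable ✗.
Low-quality (own payoff 28): to a=6.7 gives 87 − 14.5×6.7 = -10.15 → no gain ✓; to a=15.3 gives 116 − 14.5×15.3 = -105.85 → no gain ✓.
Mid-quality (own payoff 87 − 12.4×6.7 = 3.92): to a=0 gives 28 → profitable ✗; to a=15.3 gives 116 − 12.4×15.3 = -73.72 → no gain ✓.
3 of the 6 constraints hold; not an equilibrium.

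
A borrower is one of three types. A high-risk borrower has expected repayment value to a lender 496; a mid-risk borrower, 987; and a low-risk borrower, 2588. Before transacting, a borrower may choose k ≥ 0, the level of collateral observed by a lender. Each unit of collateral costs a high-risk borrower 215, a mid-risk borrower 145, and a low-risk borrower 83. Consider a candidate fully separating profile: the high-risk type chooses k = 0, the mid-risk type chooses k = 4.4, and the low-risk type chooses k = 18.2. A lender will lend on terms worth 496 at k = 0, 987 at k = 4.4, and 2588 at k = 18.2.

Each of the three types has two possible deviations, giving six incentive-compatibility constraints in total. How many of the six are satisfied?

5

Mid-risk (own payoff 987 − 145×4.4 = 349): to k=0 gives 496 → profitable ✗; to k=18.2 gives 2588 − 145×18.2 = -51 → no gain ✓.
Low-risk (own payoff 2588 − 83×18.2 = 1077.4): to k=0 gives 496 → no gain ✓; to k=4.4 gives 987 − 83×4.4 = 621.8 → no gain ✓.
High-risk (own payoff 496): to k=4.4 gives 987 − 215×4.4 = 41 → no gain ✓; to k=18.2 gives 2588 − 215×18.2 = -1325 → no gain ✓.
5 of the 6 constraints hold; not an equilibrium.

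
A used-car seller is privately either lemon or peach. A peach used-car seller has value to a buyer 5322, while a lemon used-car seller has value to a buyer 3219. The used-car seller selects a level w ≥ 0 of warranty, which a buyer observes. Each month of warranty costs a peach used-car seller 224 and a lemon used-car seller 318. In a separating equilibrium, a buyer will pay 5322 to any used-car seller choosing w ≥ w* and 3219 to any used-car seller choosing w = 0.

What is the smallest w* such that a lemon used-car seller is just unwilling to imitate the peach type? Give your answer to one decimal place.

6.6

A lemon used-car seller choosing w = 0 receives 3219.
Imitating at w* instead would pay 5322 at cost 318·w*, netting 5322 − 318·w*.
Indifference: 3219 = 5322 − 318·w*, so w* = (5322 − 3219) / 318 ≈ 6.6.
This is the lemon type's binding incentive-compatibility constraint; any w ≥ 6.6 sustains separation on that side.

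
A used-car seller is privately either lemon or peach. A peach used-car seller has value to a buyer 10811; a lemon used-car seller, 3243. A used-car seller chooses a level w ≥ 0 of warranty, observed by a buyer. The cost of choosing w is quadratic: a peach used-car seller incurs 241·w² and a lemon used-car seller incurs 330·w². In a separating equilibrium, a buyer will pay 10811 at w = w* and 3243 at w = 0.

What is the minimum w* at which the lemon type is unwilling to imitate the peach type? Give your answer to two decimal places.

4.79

The lemon type at w = 0 receives 3243; imitating at w* yields 10811 − 330·w*².
Indifference: 3243 = 10811 − 330·w*², so w*² = (10811 − 3243) / 330 ≈ 22.9333.
w* = √22.9333 ≈ 4.79.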